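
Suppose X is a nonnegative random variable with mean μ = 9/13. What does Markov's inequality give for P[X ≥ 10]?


μ = E[X] = 9/13, a = 10.
Markov: P[X ≥ 10] ≤ μ/a = (9/13)/10 = 9/130.
Numerically: ≈ 0.06923.
(Since a = 10 > μ = 0.69231, the bound 9/130 is < 1 and informative.)

P[X ≥ 10] ≤ 9/130 ≈ 0.06923.


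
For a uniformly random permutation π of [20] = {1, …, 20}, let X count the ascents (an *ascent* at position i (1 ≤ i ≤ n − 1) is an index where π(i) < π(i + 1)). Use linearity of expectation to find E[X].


Write X = Σ X_I over i = 1, …, 19, with X_I the indicator of one ascent.
There are 19 indicators.
For each fixed i, the pair (π(i), π(i+1)) is a uniformly random ordered pair of distinct values from {1, …, 20}; by symmetry P[π(i) < π(i+1)] = 1/2.
By linearity: E[X] = 19 · (1/2) = (20 − 1) · (1/2) = 19/2 ≈ 9.5000.

E[X] = 19/2 = 9.5000.


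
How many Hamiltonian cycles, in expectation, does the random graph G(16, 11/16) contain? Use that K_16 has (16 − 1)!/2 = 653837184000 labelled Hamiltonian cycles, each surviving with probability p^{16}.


K_16 has (16 − 1)!/2 = 653837184000 labelled Hamiltonian cycles.
For each such Hamiltonian cycle H, let X_H = 1 if all 16 edges of H are present in G. Then P[X_H = 1] = p^{16} = (11/16)^{16} = 45949729863572161/18446744073709551616.
Summing the indicators: E[X] = Σ_H E[X_H] = 653837184000 · p^{16} = 653837184000 · 45949729863572161/18446744073709551616 = 29339494120662818290072875/18014398509481984.
Numerically: E[X] ≈ 1.629e+09.

E[X] = 653837184000 · (11/16)^{16} = 29339494120662818290072875/18014398509481984 ≈ 1.629e+09.


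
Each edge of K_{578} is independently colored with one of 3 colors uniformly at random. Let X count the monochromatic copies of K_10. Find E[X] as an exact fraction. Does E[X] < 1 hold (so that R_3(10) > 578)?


E[X] = C(578, 10) · 3^{1 − 45} = 1060514767274403635480 · 3^{−44} = 1060514767274403635480/984770902183611232881.
As a reduced fraction: E[X] = 1060514767274403635480/984770902183611232881 ≈ 1.07692.
Is E[X] < 1? NO.
Since E[X] ≥ 1, the first-moment bound is inconclusive at n = 578; it does NOT by itself certify R_3(10) > 578.

E[X] = 1060514767274403635480/984770902183611232881 ≈ 1.07692; E[X] ≥ 1; first-moment method inconclusive here.


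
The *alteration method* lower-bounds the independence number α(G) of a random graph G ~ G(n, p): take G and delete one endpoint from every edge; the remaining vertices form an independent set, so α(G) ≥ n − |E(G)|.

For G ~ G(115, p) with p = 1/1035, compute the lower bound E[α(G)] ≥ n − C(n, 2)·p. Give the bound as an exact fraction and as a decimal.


E[|E(G)|] = C(115, 2)·p = 6555 · (1/1035) = 19/3.
E[α(G)] ≥ n − E[|E(G)|] = 115 − 19/3 = 326/3.
Numerically: ≈ 108.667.
(This is only a lower bound; the true E[α(G)] may be larger.)

E[α(G)] ≥ 326/3 ≈ 108.667.


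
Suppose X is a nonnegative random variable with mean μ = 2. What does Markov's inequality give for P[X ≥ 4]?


μ = E[X] = 2, a = 4.
Markov: P[X ≥ 4] ≤ μ/a = (2)/4 = 1/2.
Numerically: ≈ 0.500000.
(Since a = 4 > μ = 2.000000, the bound 1/2 is < 1 and informative.)

P[X ≥ 4] ≤ 1/2 ≈ 0.500000.


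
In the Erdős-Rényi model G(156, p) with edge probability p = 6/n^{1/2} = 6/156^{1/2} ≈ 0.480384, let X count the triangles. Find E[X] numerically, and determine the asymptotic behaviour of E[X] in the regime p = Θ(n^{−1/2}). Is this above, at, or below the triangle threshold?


Number of potential triangles: C(156, 3) = 620620.
Each occurs with probability p³ ≈ (0.480384)³ ≈ 1.10857953e-01.
By linearity: E[X] = C(156, 3)·p³ ≈ 620620 · 1.10857953e-01 ≈ 68800.662564.
Since α = 1/2 < 1, p = c/n^{1/2} ≫ 1/n is above the triangle threshold p ~ 1/n. Asymptotically E[X] ~ (c³/6)·n^{3(1−α)} = (6³/6)·n^{1.5} → ∞; triangles are abundant w.h.p.

E[X] ≈ 68800.662564; in regime p = Θ(1/n^{1/2}) E[X] diverges (above the triangle threshold p ~ 1/n).


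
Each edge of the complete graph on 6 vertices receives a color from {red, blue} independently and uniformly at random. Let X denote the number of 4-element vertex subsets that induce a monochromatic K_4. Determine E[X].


Let X = Σ_S X_S over the C(6, 4) = 15 subsets S of size 4, where X_S = 1 if the K_4 on S is monochromatic.
For a fixed S, the K_4 on S has C(4, 2) = 6 edges. P[all 6 edges red] = (1/2)^6, and likewise for blue, so P[monochromatic] = 2·(1/2)^6 = 2^{1 − 6} = 1/32.
By linearity: E[X] = C(6, 4) · 2^{1 − 6} = 15 · 1/32 = 15/32.
Numerically: E[X] ≈ 0.4688.

E[X] = C(6,4)·2^(1−C(4,2)) = 15/32 ≈ 0.4688.


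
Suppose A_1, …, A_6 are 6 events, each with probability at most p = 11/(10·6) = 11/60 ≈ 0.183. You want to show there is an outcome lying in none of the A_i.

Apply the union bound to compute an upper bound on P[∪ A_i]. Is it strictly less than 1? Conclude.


Union bound: P[∪_{i=1}^{6} A_i] ≤ Σ_i P[A_i] ≤ 6·p = 6·(11/60) = 11/10.
Numerically: 11/10 ≈ 1.100.
Is 11/10 < 1? NO.
Since the bound 11/10 is ≥ 1, the union bound is uninformative here; it does NOT by itself certify existence.

6·p = 11/10 ≈ 1.100; existence NOT certified by the union bound.


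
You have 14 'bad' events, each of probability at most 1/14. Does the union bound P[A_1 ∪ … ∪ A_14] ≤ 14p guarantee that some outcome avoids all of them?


Union bound: P[∪_{i=1}^{14} A_i] ≤ Σ_i P[A_i] ≤ 14·p = 14·(1/14) = 1.
Numerically: 1 ≈ 1.0000.
Is 1 < 1? NO.
Since the bound 1 is ≥ 1, the union bound is uninformative here; it does NOT by itself certify existence.

14·p = 1 ≈ 1.0000; existence NOT certified by the union bound.


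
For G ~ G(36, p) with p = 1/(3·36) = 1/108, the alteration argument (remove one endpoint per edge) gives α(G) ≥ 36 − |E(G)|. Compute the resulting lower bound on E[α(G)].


E[|E(G)|] = C(36, 2)·p = 630 · (1/108) = 35/6.
E[α(G)] ≥ n − E[|E(G)|] = 36 − 35/6 = 181/6.
Numerically: ≈ 30.167.
(This is only a lower bound; the true E[α(G)] may be larger.)

E[α(G)] ≥ 181/6 ≈ 30.167.


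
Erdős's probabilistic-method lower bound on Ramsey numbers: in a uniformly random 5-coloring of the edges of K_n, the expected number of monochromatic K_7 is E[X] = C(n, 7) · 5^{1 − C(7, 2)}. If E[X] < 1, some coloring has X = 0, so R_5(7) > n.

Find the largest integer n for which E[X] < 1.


We need C(n, 7) · 5^{1 − 21} < 1, i.e. C(n, 7) < 5^{21 − 1} = 95367431640625.
Check values of n near the boundary:
  n = 332: C(332, 7) = 82772214646616; 82772214646616 < 95367431640625? YES
  n = 333: C(333, 7) = 84549532139028; 84549532139028 < 95367431640625? YES
  n = 334: C(334, 7) = 86359460961576; 86359460961576 < 95367431640625? YES
  n = 335: C(335, 7) = 88202498238195; 88202498238195 < 95367431640625? YES
  n = 336: C(336, 7) = 90079147136880; 90079147136880 < 95367431640625? YES
  n = 337: C(337, 7) = 91989916924632; 91989916924632 < 95367431640625? YES
  n = 338: C(338, 7) = 93935323022736; 93935323022736 < 95367431640625? YES
  n = 339: C(339, 7) = 95915887062372; 95915887062372 < 95367431640625? NO
  n = 340: C(340, 7) = 97932136940560; 97932136940560 < 95367431640625? NO
The largest n with C(n, 7) < 95367431640625 is n = 338 (where E[X] = 93935323022736/95367431640625 ≈ 0.98498). Hence R_5(7) > 338, i.e. R_5(7) ≥ 339.

Largest n = 338; hence R_5(7) > 338.


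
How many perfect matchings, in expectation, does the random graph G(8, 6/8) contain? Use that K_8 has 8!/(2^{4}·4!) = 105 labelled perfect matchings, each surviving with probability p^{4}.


K_8 has 8!/(2^{4}·4!) = 105 labelled perfect matchings.
For each such perfect matching H, let X_H = 1 if all 4 edges of H are present in G. Then P[X_H = 1] = p^{4} = (3/4)^{4} = 81/256.
Summing the indicators: E[X] = Σ_H E[X_H] = 105 · p^{4} = 105 · 81/256 = 8505/256.
Numerically: E[X] ≈ 33.2227.

E[X] = 105 · (3/4)^{4} = 8505/256 ≈ 33.2227.


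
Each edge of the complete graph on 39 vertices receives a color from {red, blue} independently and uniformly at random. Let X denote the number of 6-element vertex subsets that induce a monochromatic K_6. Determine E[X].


Let X = Σ_S X_S over the C(39, 6) = 3262623 subsets S of size 6, where X_S = 1 if the K_6 on S is monochromatic.
For a fixed S, the K_6 on S has C(6, 2) = 15 edges. P[all 15 edges red] = (1/2)^15, and likewise for blue, so P[monochromatic] = 2·(1/2)^15 = 2^{1 − 15} = 1/16384.
By linearity of expectation: E[X] = C(39, 6) · 2^{1 − 15} = 3262623 · 1/16384 = 3262623/16384.
Numerically: E[X] ≈ 199.134705.

E[X] = C(39,6)·2^(1−C(6,2)) = 3262623/16384 ≈ 199.134705.


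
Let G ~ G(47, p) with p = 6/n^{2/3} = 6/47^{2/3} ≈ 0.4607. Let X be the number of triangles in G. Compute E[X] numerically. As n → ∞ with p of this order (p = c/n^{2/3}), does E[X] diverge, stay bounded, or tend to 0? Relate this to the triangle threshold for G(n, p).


Number of potential triangles: C(47, 3) = 16215.
Each occurs with probability p³ ≈ (0.4607)³ ≈ 9.778180e-02.
By linearity: E[X] = C(47, 3)·p³ ≈ 16215 · 9.778180e-02 ≈ 1585.5319.
Since α = 2/3 < 1, p = c/n^{2/3} ≫ 1/n is above the triangle threshold p ~ 1/n. Asymptotically E[X] ~ (c³/6)·n^{3(1−α)} = (6³/6)·n^{1} → ∞; triangles are abundant w.h.p.

E[X] ≈ 1585.5319; in regime p = Θ(1/n^{2/3}) E[X] diverges (above the triangle threshold p ~ 1/n).


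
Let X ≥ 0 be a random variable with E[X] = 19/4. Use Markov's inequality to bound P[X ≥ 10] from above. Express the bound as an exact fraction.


μ = E[X] = 19/4, a = 10.
Markov: P[X ≥ 10] ≤ μ/a = (19/4)/10 = 19/40.
Numerically: ≈ 0.475.
(Since a = 10 > μ = 4.750, the bound 19/40 is < 1 and informative.)

P[X ≥ 10] ≤ 19/40 ≈ 0.475.


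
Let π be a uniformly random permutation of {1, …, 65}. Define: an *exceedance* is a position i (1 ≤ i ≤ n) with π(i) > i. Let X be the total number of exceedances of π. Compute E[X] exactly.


Write X = Σ_{i=1}^{65} X_i, where X_i = 1_{π(i) > i}.
For each fixed i, π(i) is uniform over {1, …, 65} (marginal of a uniform permutation), so P[π(i) > i] = (n − i)/n. Summing: Σ_{i=1}^{65} (n − i)/n = (0 + 1 + … + 64)/65 = 65(65 − 1)/(2·65) = (65 − 1)/2.
Hence E[X] = Σ_{i=1}^{65} (65 − i)/65 = 32 ≈ 32.000.

E[X] = 32 = 32.000.


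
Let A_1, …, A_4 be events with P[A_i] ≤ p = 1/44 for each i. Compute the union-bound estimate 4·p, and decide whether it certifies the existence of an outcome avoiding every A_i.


Union bound: P[∪_{i=1}^{4} A_i] ≤ Σ_i P[A_i] ≤ 4·p = 4·(1/44) = 1/11.
Numerically: 1/11 ≈ 0.091.
Is 1/11 < 1? YES.
Since P[∪ A_i] ≤ 1/11 < 1, the complement has P[∩ A_i^c] ≥ 1 − 1/11 = 10/11 > 0, so some outcome avoids every A_i.

4·p = 1/11 ≈ 0.091; existence CERTIFIED by the union bound.


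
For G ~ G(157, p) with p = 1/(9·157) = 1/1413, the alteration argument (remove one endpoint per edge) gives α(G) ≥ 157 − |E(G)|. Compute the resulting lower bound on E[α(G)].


E[|E(G)|] = C(157, 2)·p = 12246 · (1/1413) = 26/3.
E[α(G)] ≥ n − E[|E(G)|] = 157 − 26/3 = 445/3.
Numerically: ≈ 148.33333.
(This is only a lower bound; the true E[α(G)] may be larger.)

E[α(G)] ≥ 445/3 ≈ 148.33333.


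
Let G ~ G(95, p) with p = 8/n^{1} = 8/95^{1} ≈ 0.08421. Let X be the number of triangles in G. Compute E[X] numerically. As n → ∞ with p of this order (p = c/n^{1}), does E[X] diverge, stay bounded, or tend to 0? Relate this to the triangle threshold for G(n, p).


Number of potential triangles: C(95, 3) = 138415.
Each occurs with probability p³ ≈ (0.08421)³ ≈ 5.971716e-04.
By linearity: E[X] = C(95, 3)·p³ ≈ 138415 · 5.971716e-04 ≈ 82.6575.
Here α = 1, so p = 8/n is exactly at the triangle threshold p ~ 1/n. Asymptotically E[X] → c³/6 = 8³/6 = 256/3 ≈ 85.3333, a bounded constant. In this regime the triangle count is asymptotically Poisson(c³/6).

E[X] ≈ 82.6575; in regime p = Θ(1/n^{1}) E[X] stays bounded (at the triangle threshold p ~ 1/n).


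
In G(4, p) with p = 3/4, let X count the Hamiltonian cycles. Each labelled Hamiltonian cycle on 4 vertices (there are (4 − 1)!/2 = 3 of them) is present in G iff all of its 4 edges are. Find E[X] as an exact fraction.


K_4 has (4 − 1)!/2 = 3 labelled Hamiltonian cycles.
For each such Hamiltonian cycle H, let X_H = 1 if all 4 edges of H are present in G. Then P[X_H = 1] = p^{4} = (3/4)^{4} = 81/256.
By linearity of expectation: E[X] = Σ_H E[X_H] = 3 · p^{4} = 3 · 81/256 = 243/256.
Numerically: E[X] ≈ 0.949219.

E[X] = 3 · (3/4)^{4} = 243/256 ≈ 0.949219.


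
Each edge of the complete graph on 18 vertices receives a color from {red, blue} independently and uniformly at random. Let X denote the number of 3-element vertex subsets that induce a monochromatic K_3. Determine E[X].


Let X = Σ_S X_S over the C(18, 3) = 816 subsets S of size 3, where X_S = 1 if the K_3 on S is monochromatic.
For a fixed S, the K_3 on S has C(3, 2) = 3 edges. P[all 3 edges red] = (1/2)^3, and likewise for blue, so P[monochromatic] = 2·(1/2)^3 = 2^{1 − 3} = 1/4.
Summing: E[X] = C(18, 3) · 2^{1 − 3} = 816 · 1/4 = 204.
Numerically: E[X] ≈ 204.0000.

E[X] = C(18,3)·2^(1−C(3,2)) = 204 ≈ 204.0000.


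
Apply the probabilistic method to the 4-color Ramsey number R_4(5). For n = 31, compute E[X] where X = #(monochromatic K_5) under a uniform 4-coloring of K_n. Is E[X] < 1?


E[X] = C(31, 5) · 4^{1 − 10} = 169911 · 4^{−9} = 169911/262144.
As a reduced fraction: E[X] = 169911/262144 ≈ 0.648.
Is E[X] < 1? YES.
Since E[X] < 1, there exists a 4-coloring of K_{31} with no monochromatic K_5; hence R_4(5) > 31.

E[X] = 169911/262144 ≈ 0.648; E[X] < 1, so R_4(5) > 31.


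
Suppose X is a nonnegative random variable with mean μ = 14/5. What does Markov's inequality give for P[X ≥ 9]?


μ = E[X] = 14/5, a = 9.
Markov: P[X ≥ 9] ≤ μ/a = (14/5)/9 = 14/45.
Numerically: ≈ 0.311.
(Since a = 9 > μ = 2.800, the bound 14/45 is < 1 and informative.)

P[X ≥ 9] ≤ 14/45 ≈ 0.311.


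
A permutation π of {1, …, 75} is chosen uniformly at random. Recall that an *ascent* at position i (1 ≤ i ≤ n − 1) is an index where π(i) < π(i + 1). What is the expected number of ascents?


Write X = Σ X_I over i = 1, …, 74, with X_I the indicator of one ascent.
There are 74 indicators.
For each fixed i, the pair (π(i), π(i+1)) is a uniformly random ordered pair of distinct values from {1, …, 75}; by symmetry P[π(i) < π(i+1)] = 1/2.
By linearity: E[X] = 74 · (1/2) = (75 − 1) · (1/2) = 37 ≈ 37.00000.

E[X] = 37 = 37.00000.


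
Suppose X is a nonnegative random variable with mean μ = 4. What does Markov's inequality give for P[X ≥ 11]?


μ = E[X] = 4, a = 11.
Markov: P[X ≥ 11] ≤ μ/a = (4)/11 = 4/11.
Numerically: ≈ 0.363636.
(Since a = 11 > μ = 4.000000, the bound 4/11 is < 1 and informative.)

P[X ≥ 11] ≤ 4/11 ≈ 0.363636.


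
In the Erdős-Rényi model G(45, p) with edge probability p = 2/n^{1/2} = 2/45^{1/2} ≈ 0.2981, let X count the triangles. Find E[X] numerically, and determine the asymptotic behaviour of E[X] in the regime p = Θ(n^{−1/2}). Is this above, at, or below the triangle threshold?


Number of potential triangles: C(45, 3) = 14190.
Each occurs with probability p³ ≈ (0.2981)³ ≈ 2.650155e-02.
By linearity: E[X] = C(45, 3)·p³ ≈ 14190 · 2.650155e-02 ≈ 376.0569.
Since α = 1/2 < 1, p = c/n^{1/2} ≫ 1/n is above the triangle threshold p ~ 1/n. Asymptotically E[X] ~ (c³/6)·n^{3(1−α)} = (2³/6)·n^{1.5} → ∞; triangles are abundant w.h.p.

E[X] ≈ 376.0569; in regime p = Θ(1/n^{1/2}) E[X] diverges (above the triangle threshold p ~ 1/n).


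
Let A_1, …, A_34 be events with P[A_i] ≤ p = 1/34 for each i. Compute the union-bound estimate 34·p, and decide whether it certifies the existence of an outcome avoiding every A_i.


Union bound: P[∪_{i=1}^{34} A_i] ≤ Σ_i P[A_i] ≤ 34·p = 34·(1/34) = 1.
Numerically: 1 ≈ 1.0000.
Is 1 < 1? NO.
Since the bound 1 is ≥ 1, the union bound is uninformative here; it does NOT by itself certify existence.

34·p = 1 ≈ 1.0000; existence NOT certified by the union bound.


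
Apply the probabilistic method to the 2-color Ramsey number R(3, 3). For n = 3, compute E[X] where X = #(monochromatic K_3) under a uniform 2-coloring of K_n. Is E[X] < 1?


E[X] = C(3, 3) · 2^{1 − 3} = 1 · 2^{−2} = 1/4.
As a reduced fraction: E[X] = 1/4 ≈ 0.2500.
Is E[X] < 1? YES.
Since E[X] < 1, there exists a 2-coloring of K_{3} with no monochromatic K_3; hence R(3, 3) > 3.

E[X] = 1/4 ≈ 0.2500; E[X] < 1, so R(3, 3) > 3.


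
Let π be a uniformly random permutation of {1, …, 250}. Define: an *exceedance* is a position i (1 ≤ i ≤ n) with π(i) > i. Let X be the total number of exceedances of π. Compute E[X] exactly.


Write X = Σ_{i=1}^{250} X_i, where X_i = 1_{π(i) > i}.
For each fixed i, π(i) is uniform over {1, …, 250} (marginal of a uniform permutation), so P[π(i) > i] = (n − i)/n. Summing: Σ_{i=1}^{250} (n − i)/n = (0 + 1 + … + 249)/250 = 250(250 − 1)/(2·250) = (250 − 1)/2.
Hence E[X] = Σ_{i=1}^{250} (250 − i)/250 = 249/2 ≈ 124.500.

E[X] = 249/2 = 124.500.


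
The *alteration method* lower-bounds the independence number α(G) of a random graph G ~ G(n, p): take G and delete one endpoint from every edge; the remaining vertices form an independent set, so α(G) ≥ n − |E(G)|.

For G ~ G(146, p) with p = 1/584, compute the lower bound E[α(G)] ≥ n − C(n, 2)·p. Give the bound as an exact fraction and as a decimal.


E[|E(G)|] = C(146, 2)·p = 10585 · (1/584) = 145/8.
E[α(G)] ≥ n − E[|E(G)|] = 146 − 145/8 = 1023/8.
Numerically: ≈ 127.87500.
(This is only a lower bound; the true E[α(G)] may be larger.)

E[α(G)] ≥ 1023/8 ≈ 127.87500.


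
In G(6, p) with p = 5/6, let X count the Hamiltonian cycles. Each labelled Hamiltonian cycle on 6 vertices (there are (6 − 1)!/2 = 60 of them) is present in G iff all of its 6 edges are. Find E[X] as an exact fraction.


K_6 has (6 − 1)!/2 = 60 labelled Hamiltonian cycles.
For each such Hamiltonian cycle H, let X_H = 1 if all 6 edges of H are present in G. Then P[X_H = 1] = p^{6} = (5/6)^{6} = 15625/46656.
Summing the indicators: E[X] = Σ_H E[X_H] = 60 · p^{6} = 60 · 15625/46656 = 78125/3888.
Numerically: E[X] ≈ 20.09.

E[X] = 60 · (5/6)^{6} = 78125/3888 ≈ 20.09.


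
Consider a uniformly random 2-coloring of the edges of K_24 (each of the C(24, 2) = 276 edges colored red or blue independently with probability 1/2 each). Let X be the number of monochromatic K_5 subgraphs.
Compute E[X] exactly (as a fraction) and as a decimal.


Let X = Σ_S X_S over the C(24, 5) = 42504 subsets S of size 5, where X_S = 1 if the K_5 on S is monochromatic.
For a fixed S, the K_5 on S has C(5, 2) = 10 edges. P[all 10 edges red] = (1/2)^10, and likewise for blue, so P[monochromatic] = 2·(1/2)^10 = 2^{1 − 10} = 1/512.
Summing: E[X] = C(24, 5) · 2^{1 − 10} = 42504 · 1/512 = 5313/64.
Numerically: E[X] ≈ 83.0156.

E[X] = C(24,5)·2^(1−C(5,2)) = 5313/64 ≈ 83.0156.


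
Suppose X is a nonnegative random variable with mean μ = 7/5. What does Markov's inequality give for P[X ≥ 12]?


μ = E[X] = 7/5, a = 12.
Markov: P[X ≥ 12] ≤ μ/a = (7/5)/12 = 7/60.
Numerically: ≈ 0.1167.
(Since a = 12 > μ = 1.4000, the bound 7/60 is < 1 and informative.)

P[X ≥ 12] ≤ 7/60 ≈ 0.1167.


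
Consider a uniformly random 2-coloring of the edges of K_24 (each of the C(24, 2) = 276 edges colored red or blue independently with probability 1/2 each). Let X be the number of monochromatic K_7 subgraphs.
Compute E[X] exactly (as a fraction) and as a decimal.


Let X = Σ_S X_S over the C(24, 7) = 346104 subsets S of size 7, where X_S = 1 if the K_7 on S is monochromatic.
For a fixed S, the K_7 on S has C(7, 2) = 21 edges. P[all 21 edges red] = (1/2)^21, and likewise for blue, so P[monochromatic] = 2·(1/2)^21 = 2^{1 − 21} = 1/1048576.
By linearity: E[X] = C(24, 7) · 2^{1 − 21} = 346104 · 1/1048576 = 43263/131072.
Numerically: E[X] ≈ 0.330070.

E[X] = C(24,7)·2^(1−C(7,2)) = 43263/131072 ≈ 0.330070.


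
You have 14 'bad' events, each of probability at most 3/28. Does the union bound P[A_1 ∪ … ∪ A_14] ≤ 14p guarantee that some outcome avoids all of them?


Union bound: P[∪_{i=1}^{14} A_i] ≤ Σ_i P[A_i] ≤ 14·p = 14·(3/28) = 3/2.
Numerically: 3/2 ≈ 1.50000.
Is 3/2 < 1? NO.
Since the bound 3/2 is ≥ 1, the union bound is uninformative here; it does NOT by itself certify existence.

14·p = 3/2 ≈ 1.50000; existence NOT certified by the union bound.


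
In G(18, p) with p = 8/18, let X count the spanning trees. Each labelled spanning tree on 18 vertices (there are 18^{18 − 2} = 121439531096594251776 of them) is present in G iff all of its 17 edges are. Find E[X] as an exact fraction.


K_18 has 18^{18 − 2} = 121439531096594251776 labelled spanning trees.
For each such spanning tree H, let X_H = 1 if all 17 edges of H are present in G. Then P[X_H = 1] = p^{17} = (4/9)^{17} = 17179869184/16677181699666569.
By linearity of expectation: E[X] = Σ_H E[X_H] = 121439531096594251776 · p^{17} = 121439531096594251776 · 17179869184/16677181699666569 = 1125899906842624/9.
Numerically: E[X] ≈ 1.25e+14.

E[X] = 121439531096594251776 · (4/9)^{17} = 1125899906842624/9 ≈ 1.25e+14.


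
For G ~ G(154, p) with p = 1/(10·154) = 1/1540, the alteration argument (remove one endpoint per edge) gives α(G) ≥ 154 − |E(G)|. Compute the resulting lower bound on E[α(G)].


E[|E(G)|] = C(154, 2)·p = 11781 · (1/1540) = 153/20.
E[α(G)] ≥ n − E[|E(G)|] = 154 − 153/20 = 2927/20.
Numerically: ≈ 146.3500.
(This is only a lower bound; the true E[α(G)] may be larger.)

E[α(G)] ≥ 2927/20 ≈ 146.3500.


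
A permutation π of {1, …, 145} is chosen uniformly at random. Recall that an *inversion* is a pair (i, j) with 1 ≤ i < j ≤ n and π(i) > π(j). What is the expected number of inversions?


Write X = Σ X_I over the C(145, 2) = 10440 pairs i < j, with X_I the indicator of one inversion.
There are 10440 indicators.
For each fixed pair i < j, the values π(i) and π(j) are two distinct elements of {1, …, 145} in uniformly random order; by symmetry P[π(i) > π(j)] = 1/2.
By linearity: E[X] = 10440 · (1/2) = C(145, 2) · (1/2) = 10440/2 = 5220 ≈ 5220.0000.

E[X] = 5220 = 5220.0000.


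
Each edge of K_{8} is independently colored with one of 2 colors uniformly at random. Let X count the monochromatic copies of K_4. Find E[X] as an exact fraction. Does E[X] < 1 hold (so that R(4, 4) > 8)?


E[X] = C(8, 4) · 2^{1 − 6} = 70 · 2^{−5} = 70/32.
As a reduced fraction: E[X] = 35/16 ≈ 2.188.
Is E[X] < 1? NO.
Since E[X] ≥ 1, the first-moment bound is inconclusive at n = 8; it does NOT by itself certify R(4, 4) > 8.

E[X] = 35/16 ≈ 2.188; E[X] ≥ 1; first-moment method inconclusive here.


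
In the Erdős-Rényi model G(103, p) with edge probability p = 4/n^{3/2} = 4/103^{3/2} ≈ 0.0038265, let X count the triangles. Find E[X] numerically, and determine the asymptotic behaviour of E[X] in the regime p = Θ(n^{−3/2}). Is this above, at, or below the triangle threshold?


Number of potential triangles: C(103, 3) = 176851.
Each occurs with probability p³ ≈ (0.0038265)³ ≈ 5.6028947e-08.
By linearity: E[X] = C(103, 3)·p³ ≈ 176851 · 5.6028947e-08 ≈ 0.00991.
Since α = 3/2 > 1, p = c/n^{3/2} = o(1/n) is below the triangle threshold p ~ 1/n. Asymptotically E[X] ~ (c³/6)·n^{3(1−α)} = (4³/6)·n^{-1.5} → 0, so by Markov's inequality G has no triangles w.h.p.

E[X] ≈ 0.00991; in regime p = Θ(1/n^{3/2}) E[X] tends to 0 (below the triangle threshold p ~ 1/n).


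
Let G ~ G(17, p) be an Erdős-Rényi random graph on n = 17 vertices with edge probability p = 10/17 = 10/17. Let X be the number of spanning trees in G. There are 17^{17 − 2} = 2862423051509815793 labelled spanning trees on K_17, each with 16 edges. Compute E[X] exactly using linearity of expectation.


K_17 has 17^{17 − 2} = 2862423051509815793 labelled spanning trees.
For each such spanning tree H, let X_H = 1 if all 16 edges of H are present in G. Then P[X_H = 1] = p^{16} = (10/17)^{16} = 10000000000000000/48661191875666868481.
Summing the indicators: E[X] = Σ_H E[X_H] = 2862423051509815793 · p^{16} = 2862423051509815793 · 10000000000000000/48661191875666868481 = 10000000000000000/17.
Numerically: E[X] ≈ 5.8824e+14.

E[X] = 2862423051509815793 · (10/17)^{16} = 10000000000000000/17 ≈ 5.8824e+14.


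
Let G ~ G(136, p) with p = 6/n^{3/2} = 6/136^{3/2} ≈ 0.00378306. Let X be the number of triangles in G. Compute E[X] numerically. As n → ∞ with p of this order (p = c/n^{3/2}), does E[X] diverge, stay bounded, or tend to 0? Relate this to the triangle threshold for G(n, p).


Number of potential triangles: C(136, 3) = 410040.
Each occurs with probability p³ ≈ (0.00378306)³ ≈ 5.41412980e-08.
By linearity: E[X] = C(136, 3)·p³ ≈ 410040 · 5.41412980e-08 ≈ 0.022200.
Since α = 3/2 > 1, p = c/n^{3/2} = o(1/n) is below the triangle threshold p ~ 1/n. Asymptotically E[X] ~ (c³/6)·n^{3(1−α)} = (6³/6)·n^{-1.5} → 0, so by Markov's inequality G has no triangles w.h.p.

E[X] ≈ 0.022200; in regime p = Θ(1/n^{3/2}) E[X] tends to 0 (below the triangle threshold p ~ 1/n).


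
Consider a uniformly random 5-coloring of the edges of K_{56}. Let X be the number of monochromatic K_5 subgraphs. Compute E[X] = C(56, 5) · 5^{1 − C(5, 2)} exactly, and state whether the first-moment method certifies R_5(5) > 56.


E[X] = C(56, 5) · 5^{1 − 10} = 3819816 · 5^{−9} = 3819816/1953125.
As a reduced fraction: E[X] = 3819816/1953125 ≈ 1.9557.
Is E[X] < 1? NO.
Since E[X] ≥ 1, the first-moment bound is inconclusive at n = 56; it does NOT by itself certify R_5(5) > 56.

E[X] = 3819816/1953125 ≈ 1.9557; E[X] ≥ 1; first-moment method inconclusive here.


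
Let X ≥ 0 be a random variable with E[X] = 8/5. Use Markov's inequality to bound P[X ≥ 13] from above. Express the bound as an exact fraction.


μ = E[X] = 8/5, a = 13.
Markov: P[X ≥ 13] ≤ μ/a = (8/5)/13 = 8/65.
Numerically: ≈ 0.12308.
(Since a = 13 > μ = 1.60000, the bound 8/65 is < 1 and informative.)

P[X ≥ 13] ≤ 8/65 ≈ 0.12308.


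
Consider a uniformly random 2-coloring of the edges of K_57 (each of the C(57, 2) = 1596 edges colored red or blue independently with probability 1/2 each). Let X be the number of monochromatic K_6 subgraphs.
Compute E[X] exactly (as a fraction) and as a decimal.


Let X = Σ_S X_S over the C(57, 6) = 36288252 subsets S of size 6, where X_S = 1 if the K_6 on S is monochromatic.
For a fixed S, the K_6 on S has C(6, 2) = 15 edges. P[all 15 edges red] = (1/2)^15, and likewise for blue, so P[monochromatic] = 2·(1/2)^15 = 2^{1 − 15} = 1/16384.
Summing: E[X] = C(57, 6) · 2^{1 − 15} = 36288252 · 1/16384 = 9072063/4096.
Numerically: E[X] ≈ 2214.8591.

E[X] = C(57,6)·2^(1−C(6,2)) = 9072063/4096 ≈ 2214.8591.


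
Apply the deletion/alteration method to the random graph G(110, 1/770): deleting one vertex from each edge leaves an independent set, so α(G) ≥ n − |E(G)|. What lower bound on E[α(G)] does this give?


E[|E(G)|] = C(110, 2)·p = 5995 · (1/770) = 109/14.
E[α(G)] ≥ n − E[|E(G)|] = 110 − 109/14 = 1431/14.
Numerically: ≈ 102.2143.
(This is only a lower bound; the true E[α(G)] may be larger.)

E[α(G)] ≥ 1431/14 ≈ 102.2143.


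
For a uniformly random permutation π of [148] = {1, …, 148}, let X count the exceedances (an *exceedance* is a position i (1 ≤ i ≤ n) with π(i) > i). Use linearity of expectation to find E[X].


Write X = Σ_{i=1}^{148} X_i, where X_i = 1_{π(i) > i}.
For each fixed i, π(i) is uniform over {1, …, 148} (marginal of a uniform permutation), so P[π(i) > i] = (n − i)/n. Summing: Σ_{i=1}^{148} (n − i)/n = (0 + 1 + … + 147)/148 = 148(148 − 1)/(2·148) = (148 − 1)/2.
Hence E[X] = Σ_{i=1}^{148} (148 − i)/148 = 147/2 ≈ 73.500000.

E[X] = 147/2 = 73.500000.


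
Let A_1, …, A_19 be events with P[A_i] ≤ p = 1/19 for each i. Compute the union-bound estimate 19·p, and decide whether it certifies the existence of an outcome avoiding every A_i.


Union bound: P[∪_{i=1}^{19} A_i] ≤ Σ_i P[A_i] ≤ 19·p = 19·(1/19) = 1.
Numerically: 1 ≈ 1.0000000.
Is 1 < 1? NO.
Since the bound 1 is ≥ 1, the union bound is uninformative here; it does NOT by itself certify existence.

19·p = 1 ≈ 1.0000000; existence NOT certified by the union bound.


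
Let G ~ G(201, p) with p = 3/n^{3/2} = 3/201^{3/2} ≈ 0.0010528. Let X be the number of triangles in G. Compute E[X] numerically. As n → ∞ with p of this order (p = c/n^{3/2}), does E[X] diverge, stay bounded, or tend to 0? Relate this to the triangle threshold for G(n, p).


Number of potential triangles: C(201, 3) = 1333300.
Each occurs with probability p³ ≈ (0.0010528)³ ≈ 1.1667599e-09.
By linearity: E[X] = C(201, 3)·p³ ≈ 1333300 · 1.1667599e-09 ≈ 0.00156.
Since α = 3/2 > 1, p = c/n^{3/2} = o(1/n) is below the triangle threshold p ~ 1/n. Asymptotically E[X] ~ (c³/6)·n^{3(1−α)} = (3³/6)·n^{-1.5} → 0, so by Markov's inequality G has no triangles w.h.p.

E[X] ≈ 0.00156; in regime p = Θ(1/n^{3/2}) E[X] tends to 0 (below the triangle threshold p ~ 1/n).


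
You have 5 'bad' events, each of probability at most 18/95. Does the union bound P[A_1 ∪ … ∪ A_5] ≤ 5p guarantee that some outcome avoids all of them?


Union bound: P[∪_{i=1}^{5} A_i] ≤ Σ_i P[A_i] ≤ 5·p = 5·(18/95) = 18/19.
Numerically: 18/19 ≈ 0.94737.
Is 18/19 < 1? YES.
Since P[∪ A_i] ≤ 18/19 < 1, the complement has P[∩ A_i^c] ≥ 1 − 18/19 = 1/19 > 0, so some outcome avoids every A_i.

5·p = 18/19 ≈ 0.94737; existence CERTIFIED by the union bound.


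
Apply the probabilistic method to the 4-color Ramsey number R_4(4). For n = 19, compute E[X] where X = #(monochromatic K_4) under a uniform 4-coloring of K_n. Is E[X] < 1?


E[X] = C(19, 4) · 4^{1 − 6} = 3876 · 4^{−5} = 3876/1024.
As a reduced fraction: E[X] = 969/256 ≈ 3.785.
Is E[X] < 1? NO.
Since E[X] ≥ 1, the first-moment bound is inconclusive at n = 19; it does NOT by itself certify R_4(4) > 19.

E[X] = 969/256 ≈ 3.785; E[X] ≥ 1; first-moment method inconclusive here.


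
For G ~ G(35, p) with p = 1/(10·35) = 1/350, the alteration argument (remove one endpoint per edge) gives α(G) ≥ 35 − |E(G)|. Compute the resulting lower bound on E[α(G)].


E[|E(G)|] = C(35, 2)·p = 595 · (1/350) = 17/10.
E[α(G)] ≥ n − E[|E(G)|] = 35 − 17/10 = 333/10.
Numerically: ≈ 33.300.
(This is only a lower bound; the true E[α(G)] may be larger.)

E[α(G)] ≥ 333/10 ≈ 33.300.


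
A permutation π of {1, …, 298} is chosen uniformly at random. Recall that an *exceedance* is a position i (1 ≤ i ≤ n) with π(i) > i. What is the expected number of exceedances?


Write X = Σ_{i=1}^{298} X_i, where X_i = 1_{π(i) > i}.
For each fixed i, π(i) is uniform over {1, …, 298} (marginal of a uniform permutation), so P[π(i) > i] = (n − i)/n. Summing: Σ_{i=1}^{298} (n − i)/n = (0 + 1 + … + 297)/298 = 298(298 − 1)/(2·298) = (298 − 1)/2.
Hence E[X] = Σ_{i=1}^{298} (298 − i)/298 = 297/2 ≈ 148.500000.

E[X] = 297/2 = 148.500000.


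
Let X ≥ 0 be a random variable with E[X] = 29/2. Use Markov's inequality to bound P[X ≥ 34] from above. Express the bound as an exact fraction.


μ = E[X] = 29/2, a = 34.
Markov: P[X ≥ 34] ≤ μ/a = (29/2)/34 = 29/68.
Numerically: ≈ 0.426.
(Since a = 34 > μ = 14.500, the bound 29/68 is < 1 and informative.)

P[X ≥ 34] ≤ 29/68 ≈ 0.426.


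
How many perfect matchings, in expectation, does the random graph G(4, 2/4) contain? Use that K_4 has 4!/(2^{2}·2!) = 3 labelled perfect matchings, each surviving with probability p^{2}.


K_4 has 4!/(2^{2}·2!) = 3 labelled perfect matchings.
For each such perfect matching H, let X_H = 1 if all 2 edges of H are present in G. Then P[X_H = 1] = p^{2} = (1/2)^{2} = 1/4.
By linearity: E[X] = Σ_H E[X_H] = 3 · p^{2} = 3 · 1/4 = 3/4.
Numerically: E[X] ≈ 0.75.

E[X] = 3 · (1/2)^{2} = 3/4 ≈ 0.75.


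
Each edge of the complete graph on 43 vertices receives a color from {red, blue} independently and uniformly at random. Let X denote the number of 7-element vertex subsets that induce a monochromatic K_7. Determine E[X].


Let X = Σ_S X_S over the C(43, 7) = 32224114 subsets S of size 7, where X_S = 1 if the K_7 on S is monochromatic.
For a fixed S, the K_7 on S has C(7, 2) = 21 edges. P[all 21 edges red] = (1/2)^21, and likewise for blue, so P[monochromatic] = 2·(1/2)^21 = 2^{1 − 21} = 1/1048576.
By linearity of expectation: E[X] = C(43, 7) · 2^{1 − 21} = 32224114 · 1/1048576 = 16112057/524288.
Numerically: E[X] ≈ 30.731310.

E[X] = C(43,7)·2^(1−C(7,2)) = 16112057/524288 ≈ 30.731310.


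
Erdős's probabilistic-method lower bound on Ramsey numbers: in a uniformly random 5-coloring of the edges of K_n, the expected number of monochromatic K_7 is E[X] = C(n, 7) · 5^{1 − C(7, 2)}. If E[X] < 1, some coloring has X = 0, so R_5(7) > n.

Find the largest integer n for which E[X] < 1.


We need C(n, 7) · 5^{1 − 21} < 1, i.e. C(n, 7) < 5^{21 − 1} = 95367431640625.
Check values of n near the boundary:
  n = 337: C(337, 7) = 91989916924632; 91989916924632 < 95367431640625? YES
  n = 338: C(338, 7) = 93935323022736; 93935323022736 < 95367431640625? YES
  n = 339: C(339, 7) = 95915887062372; 95915887062372 < 95367431640625? NO
  n = 340: C(340, 7) = 97932136940560; 97932136940560 < 95367431640625? NO
The largest n with C(n, 7) < 95367431640625 is n = 338 (where E[X] = 93935323022736/95367431640625 ≈ 0.9850). Hence R_5(7) > 338, i.e. R_5(7) ≥ 339.

Largest n = 338; hence R_5(7) > 338.


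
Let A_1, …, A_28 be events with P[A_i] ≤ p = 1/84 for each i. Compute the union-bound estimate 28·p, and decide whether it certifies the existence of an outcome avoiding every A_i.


Union bound: P[∪_{i=1}^{28} A_i] ≤ Σ_i P[A_i] ≤ 28·p = 28·(1/84) = 1/3.
Numerically: 1/3 ≈ 0.3333333.
Is 1/3 < 1? YES.
Since P[∪ A_i] ≤ 1/3 < 1, the complement has P[∩ A_i^c] ≥ 1 − 1/3 = 2/3 > 0, so some outcome avoids every A_i.

28·p = 1/3 ≈ 0.3333333; existence CERTIFIED by the union bound.


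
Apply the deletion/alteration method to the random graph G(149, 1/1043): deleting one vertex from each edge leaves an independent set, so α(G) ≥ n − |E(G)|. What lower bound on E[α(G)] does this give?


E[|E(G)|] = C(149, 2)·p = 11026 · (1/1043) = 74/7.
E[α(G)] ≥ n − E[|E(G)|] = 149 − 74/7 = 969/7.
Numerically: ≈ 138.4286.
(This is only a lower bound; the true E[α(G)] may be larger.)

E[α(G)] ≥ 969/7 ≈ 138.4286.


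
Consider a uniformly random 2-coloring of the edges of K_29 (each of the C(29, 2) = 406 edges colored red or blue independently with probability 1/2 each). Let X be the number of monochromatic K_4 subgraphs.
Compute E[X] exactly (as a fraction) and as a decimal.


Let X = Σ_S X_S over the C(29, 4) = 23751 subsets S of size 4, where X_S = 1 if the K_4 on S is monochromatic.
For a fixed S, the K_4 on S has C(4, 2) = 6 edges. P[all 6 edges red] = (1/2)^6, and likewise for blue, so P[monochromatic] = 2·(1/2)^6 = 2^{1 − 6} = 1/32.
Summing: E[X] = C(29, 4) · 2^{1 − 6} = 23751 · 1/32 = 23751/32.
Numerically: E[X] ≈ 742.2188.

E[X] = C(29,4)·2^(1−C(4,2)) = 23751/32 ≈ 742.2188.


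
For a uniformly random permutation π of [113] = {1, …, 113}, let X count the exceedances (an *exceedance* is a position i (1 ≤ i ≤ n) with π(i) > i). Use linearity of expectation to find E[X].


Write X = Σ_{i=1}^{113} X_i, where X_i = 1_{π(i) > i}.
For each fixed i, π(i) is uniform over {1, …, 113} (marginal of a uniform permutation), so P[π(i) > i] = (n − i)/n. Summing: Σ_{i=1}^{113} (n − i)/n = (0 + 1 + … + 112)/113 = 113(113 − 1)/(2·113) = (113 − 1)/2.
Hence E[X] = Σ_{i=1}^{113} (113 − i)/113 = 56 ≈ 56.0000.

E[X] = 56 = 56.0000.


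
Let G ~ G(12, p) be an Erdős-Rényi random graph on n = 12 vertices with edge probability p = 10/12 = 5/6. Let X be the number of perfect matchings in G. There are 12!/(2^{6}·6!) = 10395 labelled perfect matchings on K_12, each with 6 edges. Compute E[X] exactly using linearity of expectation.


K_12 has 12!/(2^{6}·6!) = 10395 labelled perfect matchings.
For each such perfect matching H, let X_H = 1 if all 6 edges of H are present in G. Then P[X_H = 1] = p^{6} = (5/6)^{6} = 15625/46656.
Summing the indicators: E[X] = Σ_H E[X_H] = 10395 · p^{6} = 10395 · 15625/46656 = 6015625/1728.
Numerically: E[X] ≈ 3481.

E[X] = 10395 · (5/6)^{6} = 6015625/1728 ≈ 3481.


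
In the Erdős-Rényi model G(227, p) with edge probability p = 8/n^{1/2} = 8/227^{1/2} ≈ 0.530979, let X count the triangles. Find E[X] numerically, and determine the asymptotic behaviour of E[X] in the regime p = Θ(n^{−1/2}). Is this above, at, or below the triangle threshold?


Number of potential triangles: C(227, 3) = 1923825.
Each occurs with probability p³ ≈ (0.530979)³ ≈ 1.49703232e-01.
By linearity: E[X] = C(227, 3)·p³ ≈ 1923825 · 1.49703232e-01 ≈ 288002.819369.
Since α = 1/2 < 1, p = c/n^{1/2} ≫ 1/n is above the triangle threshold p ~ 1/n. Asymptotically E[X] ~ (c³/6)·n^{3(1−α)} = (8³/6)·n^{1.5} → ∞; triangles are abundant w.h.p.

E[X] ≈ 288002.819369; in regime p = Θ(1/n^{1/2}) E[X] diverges (above the triangle threshold p ~ 1/n).


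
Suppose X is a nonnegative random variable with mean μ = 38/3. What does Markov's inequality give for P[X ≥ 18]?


μ = E[X] = 38/3, a = 18.
Markov: P[X ≥ 18] ≤ μ/a = (38/3)/18 = 19/27.
Numerically: ≈ 0.70370.
(Since a = 18 > μ = 12.66667, the bound 19/27 is < 1 and informative.)

P[X ≥ 18] ≤ 19/27 ≈ 0.70370.


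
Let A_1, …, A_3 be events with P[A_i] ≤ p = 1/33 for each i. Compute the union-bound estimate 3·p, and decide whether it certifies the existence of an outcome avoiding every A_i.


Union bound: P[∪_{i=1}^{3} A_i] ≤ Σ_i P[A_i] ≤ 3·p = 3·(1/33) = 1/11.
Numerically: 1/11 ≈ 0.0909091.
Is 1/11 < 1? YES.
Since P[∪ A_i] ≤ 1/11 < 1, the complement has P[∩ A_i^c] ≥ 1 − 1/11 = 10/11 > 0, so some outcome avoids every A_i.

3·p = 1/11 ≈ 0.0909091; existence CERTIFIED by the union bound.


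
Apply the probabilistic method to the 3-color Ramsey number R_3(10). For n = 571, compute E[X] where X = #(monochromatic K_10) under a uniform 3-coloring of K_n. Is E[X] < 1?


E[X] = C(571, 10) · 3^{1 − 45} = 937951290893172842001 · 3^{−44} = 937951290893172842001/984770902183611232881.
As a reduced fraction: E[X] = 104216810099241426889/109418989131512359209 ≈ 0.9525.
Is E[X] < 1? YES.
Since E[X] < 1, there exists a 3-coloring of K_{571} with no monochromatic K_10; hence R_3(10) > 571.

E[X] = 104216810099241426889/109418989131512359209 ≈ 0.9525; E[X] < 1, so R_3(10) > 571.


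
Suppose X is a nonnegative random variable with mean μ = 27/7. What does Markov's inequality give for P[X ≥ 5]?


μ = E[X] = 27/7, a = 5.
Markov: P[X ≥ 5] ≤ μ/a = (27/7)/5 = 27/35.
Numerically: ≈ 0.7714.
(Since a = 5 > μ = 3.8571, the bound 27/35 is < 1 and informative.)

P[X ≥ 5] ≤ 27/35 ≈ 0.7714.


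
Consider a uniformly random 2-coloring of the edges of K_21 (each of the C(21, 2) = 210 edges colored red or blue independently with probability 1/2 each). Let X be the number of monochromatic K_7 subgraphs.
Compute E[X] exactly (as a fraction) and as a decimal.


Let X = Σ_S X_S over the C(21, 7) = 116280 subsets S of size 7, where X_S = 1 if the K_7 on S is monochromatic.
For a fixed S, the K_7 on S has C(7, 2) = 21 edges. P[all 21 edges red] = (1/2)^21, and likewise for blue, so P[monochromatic] = 2·(1/2)^21 = 2^{1 − 21} = 1/1048576.
Summing: E[X] = C(21, 7) · 2^{1 − 21} = 116280 · 1/1048576 = 14535/131072.
Numerically: E[X] ≈ 0.11089.

E[X] = C(21,7)·2^(1−C(7,2)) = 14535/131072 ≈ 0.11089.


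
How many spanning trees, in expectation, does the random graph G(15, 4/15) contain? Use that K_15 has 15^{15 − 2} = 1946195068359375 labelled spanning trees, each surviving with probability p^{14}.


K_15 has 15^{15 − 2} = 1946195068359375 labelled spanning trees.
For each such spanning tree H, let X_H = 1 if all 14 edges of H are present in G. Then P[X_H = 1] = p^{14} = (4/15)^{14} = 268435456/29192926025390625.
Summing the indicators: E[X] = Σ_H E[X_H] = 1946195068359375 · p^{14} = 1946195068359375 · 268435456/29192926025390625 = 268435456/15.
Numerically: E[X] ≈ 1.78957e+07.

E[X] = 1946195068359375 · (4/15)^{14} = 268435456/15 ≈ 1.78957e+07.
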